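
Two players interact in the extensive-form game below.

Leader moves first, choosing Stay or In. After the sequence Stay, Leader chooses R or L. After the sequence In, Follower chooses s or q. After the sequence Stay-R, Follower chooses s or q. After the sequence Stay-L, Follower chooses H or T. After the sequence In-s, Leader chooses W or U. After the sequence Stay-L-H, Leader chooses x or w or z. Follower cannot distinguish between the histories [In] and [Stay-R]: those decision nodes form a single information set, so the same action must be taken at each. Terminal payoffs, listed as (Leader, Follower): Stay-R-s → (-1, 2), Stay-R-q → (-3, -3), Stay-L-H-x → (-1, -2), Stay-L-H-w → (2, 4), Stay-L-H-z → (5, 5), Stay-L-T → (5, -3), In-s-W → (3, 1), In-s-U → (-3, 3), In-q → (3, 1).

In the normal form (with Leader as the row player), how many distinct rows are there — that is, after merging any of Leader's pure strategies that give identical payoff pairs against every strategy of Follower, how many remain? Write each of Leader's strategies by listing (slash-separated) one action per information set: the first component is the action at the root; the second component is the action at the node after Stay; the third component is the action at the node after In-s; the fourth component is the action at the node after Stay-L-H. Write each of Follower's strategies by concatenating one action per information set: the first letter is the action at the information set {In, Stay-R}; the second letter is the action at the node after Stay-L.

6

Leader has 24 pure strategies: Stay/R/W/x, Stay/R/W/w, Stay/R/W/z, Stay/R/U/x, Stay/R/U/w, Stay/R/U/z, Stay/L/W/x, Stay/L/W/w, Stay/L/W/z, Stay/L/U/x, Stay/L/U/w, Stay/L/U/z, In/R/W/x, In/R/W/w, In/R/W/z, In/R/U/x, In/R/U/w, In/R/U/z, In/L/W/x, In/L/W/w, In/L/W/z, In/L/U/x, In/L/U/w, In/L/U/z. Columns: sH, sT, qH, qT.
{Stay/R/W/x, Stay/R/W/w, Stay/R/W/z, Stay/R/U/x, Stay/R/U/w, Stay/R/U/z} → row (-1,2) (-1,2) (-3,-3) (-3,-3)
{Stay/L/W/x, Stay/L/U/x} → row (-1,-2) (5,-3) (-1,-2) (5,-3)
{Stay/L/W/w, Stay/L/U/w} → row (2,4) (5,-3) (2,4) (5,-3)
{Stay/L/W/z, Stay/L/U/z} → row (5,5) (5,-3) (5,5) (5,-3)
{In/R/W/x, In/R/W/w, In/R/W/z, In/L/W/x, In/L/W/w, In/L/W/z} → row (3,1) (3,1) (3,1) (3,1)
{In/R/U/x, In/R/U/w, In/R/U/z, In/L/U/x, In/L/U/w, In/L/U/z} → row (-3,3) (-3,3) (3,1) (3,1)
That's 6 distinct rows out of 24 strategies.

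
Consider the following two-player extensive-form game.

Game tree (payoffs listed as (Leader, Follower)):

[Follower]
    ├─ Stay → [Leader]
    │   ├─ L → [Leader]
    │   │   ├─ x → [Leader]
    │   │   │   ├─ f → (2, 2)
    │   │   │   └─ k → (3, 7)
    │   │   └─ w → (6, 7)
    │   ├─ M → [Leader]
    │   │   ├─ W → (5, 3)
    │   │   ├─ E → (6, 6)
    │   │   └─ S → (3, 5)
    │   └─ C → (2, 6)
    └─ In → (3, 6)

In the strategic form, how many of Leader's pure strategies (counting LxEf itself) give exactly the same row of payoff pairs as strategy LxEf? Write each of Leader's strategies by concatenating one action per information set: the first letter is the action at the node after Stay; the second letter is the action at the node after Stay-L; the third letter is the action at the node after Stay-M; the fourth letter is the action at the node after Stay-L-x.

3

Row for LxEf (columns Stay, In): (2,2) (3,6).
Under LxEf, Leader's choice at the node after Stay-M can never be reached regardless of what Follower does, so varying those choices leaves every outcome unchanged.
Holding the reachable choices fixed and varying the unreachable one freely already gives 3 equivalent strategies.
No other strategy reproduces this row, so those 3 are the full class: LxWf, LxEf, LxSf.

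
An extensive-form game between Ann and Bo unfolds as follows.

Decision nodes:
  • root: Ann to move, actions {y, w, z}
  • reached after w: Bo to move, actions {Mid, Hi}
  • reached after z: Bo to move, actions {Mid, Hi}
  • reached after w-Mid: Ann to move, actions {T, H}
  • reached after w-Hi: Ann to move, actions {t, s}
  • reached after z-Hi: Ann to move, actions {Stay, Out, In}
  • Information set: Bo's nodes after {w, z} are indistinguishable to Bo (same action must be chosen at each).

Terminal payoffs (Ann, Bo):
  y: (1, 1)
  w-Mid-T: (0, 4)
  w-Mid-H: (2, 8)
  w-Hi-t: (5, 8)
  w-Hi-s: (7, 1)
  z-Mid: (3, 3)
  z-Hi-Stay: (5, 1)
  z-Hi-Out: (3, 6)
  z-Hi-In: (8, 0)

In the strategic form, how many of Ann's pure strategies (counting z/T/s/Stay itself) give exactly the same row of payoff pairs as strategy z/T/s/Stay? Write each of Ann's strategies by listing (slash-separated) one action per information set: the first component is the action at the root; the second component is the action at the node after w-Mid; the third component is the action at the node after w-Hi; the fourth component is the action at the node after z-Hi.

Row for z/T/s/Stay (columns Mid, Hi): (3,3) (5,1).
Under z/T/s/Stay, Ann's choice at the node after w-Mid and at the node after w-Hi can never be reached regardless of what Bo does, so varying those choices leaves every outcome unchanged.
Holding the reachable choices fixed and varying the unreachable ones freely already gives 2 × 2 = 4 equivalent strategies.
No other strategy reproduces this row, so those 4 are the full class: z/T/t/Stay, z/T/s/Stay, z/H/t/Stay, z/H/s/Stay.

4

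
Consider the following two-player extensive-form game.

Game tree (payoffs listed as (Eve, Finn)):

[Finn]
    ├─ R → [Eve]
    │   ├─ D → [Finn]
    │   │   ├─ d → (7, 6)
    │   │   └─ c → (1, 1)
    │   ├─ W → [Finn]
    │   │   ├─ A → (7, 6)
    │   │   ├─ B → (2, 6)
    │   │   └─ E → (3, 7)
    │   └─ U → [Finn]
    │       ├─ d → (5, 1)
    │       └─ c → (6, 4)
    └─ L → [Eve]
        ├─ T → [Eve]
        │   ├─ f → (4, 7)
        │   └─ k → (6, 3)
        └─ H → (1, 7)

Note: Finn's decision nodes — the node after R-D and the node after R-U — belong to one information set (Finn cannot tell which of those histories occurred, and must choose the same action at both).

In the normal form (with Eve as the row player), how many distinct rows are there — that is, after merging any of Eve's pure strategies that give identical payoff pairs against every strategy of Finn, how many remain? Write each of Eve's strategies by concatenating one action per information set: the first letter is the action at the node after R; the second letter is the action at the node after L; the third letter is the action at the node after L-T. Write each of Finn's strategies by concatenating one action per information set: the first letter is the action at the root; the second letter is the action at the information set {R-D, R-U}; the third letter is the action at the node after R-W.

9

Eve has 12 pure strategies: DTf, DTk, DHf, DHk, WTf, WTk, WHf, WHk, UTf, UTk, UHf, UHk. Columns: RdA, RdB, RdE, RcA, RcB, RcE, LdA, LdB, LdE, LcA, LcB, LcE.
{DTf} → row (7,6) (7,6) (7,6) (1,1) (1,1) (1,1) (4,7) (4,7) (4,7) (4,7) (4,7) (4,7)
{DTk} → row (7,6) (7,6) (7,6) (1,1) (1,1) (1,1) (6,3) (6,3) (6,3) (6,3) (6,3) (6,3)
{DHf, DHk} → row (7,6) (7,6) (7,6) (1,1) (1,1) (1,1) (1,7) (1,7) (1,7) (1,7) (1,7) (1,7)
{WTf} → row (7,6) (2,6) (3,7) (7,6) (2,6) (3,7) (4,7) (4,7) (4,7) (4,7) (4,7) (4,7)
{WTk} → row (7,6) (2,6) (3,7) (7,6) (2,6) (3,7) (6,3) (6,3) (6,3) (6,3) (6,3) (6,3)
{WHf, WHk} → row (7,6) (2,6) (3,7) (7,6) (2,6) (3,7) (1,7) (1,7) (1,7) (1,7) (1,7) (1,7)
{UTf} → row (5,1) (5,1) (5,1) (6,4) (6,4) (6,4) (4,7) (4,7) (4,7) (4,7) (4,7) (4,7)
{UTk} → row (5,1) (5,1) (5,1) (6,4) (6,4) (6,4) (6,3) (6,3) (6,3) (6,3) (6,3) (6,3)
{UHf, UHk} → row (5,1) (5,1) (5,1) (6,4) (6,4) (6,4) (1,7) (1,7) (1,7) (1,7) (1,7) (1,7)
That's 9 distinct rows out of 12 strategies.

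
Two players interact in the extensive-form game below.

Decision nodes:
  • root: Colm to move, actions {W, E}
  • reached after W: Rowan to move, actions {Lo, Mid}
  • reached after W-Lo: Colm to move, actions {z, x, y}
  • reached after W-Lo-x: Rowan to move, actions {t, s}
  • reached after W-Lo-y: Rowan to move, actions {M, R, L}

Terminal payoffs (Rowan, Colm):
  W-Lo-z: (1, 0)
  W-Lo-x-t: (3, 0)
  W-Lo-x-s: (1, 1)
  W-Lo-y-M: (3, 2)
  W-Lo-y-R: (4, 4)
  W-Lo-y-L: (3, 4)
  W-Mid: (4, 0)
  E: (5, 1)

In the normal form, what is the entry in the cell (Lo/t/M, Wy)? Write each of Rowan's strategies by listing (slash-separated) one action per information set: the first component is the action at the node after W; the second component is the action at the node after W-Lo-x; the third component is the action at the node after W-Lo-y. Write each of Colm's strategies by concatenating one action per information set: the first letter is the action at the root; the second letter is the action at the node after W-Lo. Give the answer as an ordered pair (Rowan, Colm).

Trace the play path from the root:
  Colm plays W
  Rowan plays Lo at [W]
  Colm plays y at [W-Lo]
  Rowan plays M at [W-Lo-y]
→ terminal payoff (3, 2).
(Rowan's choice at the node after W-Lo-x is never reached on this path, so it doesn't affect the outcome.)

(3, 2)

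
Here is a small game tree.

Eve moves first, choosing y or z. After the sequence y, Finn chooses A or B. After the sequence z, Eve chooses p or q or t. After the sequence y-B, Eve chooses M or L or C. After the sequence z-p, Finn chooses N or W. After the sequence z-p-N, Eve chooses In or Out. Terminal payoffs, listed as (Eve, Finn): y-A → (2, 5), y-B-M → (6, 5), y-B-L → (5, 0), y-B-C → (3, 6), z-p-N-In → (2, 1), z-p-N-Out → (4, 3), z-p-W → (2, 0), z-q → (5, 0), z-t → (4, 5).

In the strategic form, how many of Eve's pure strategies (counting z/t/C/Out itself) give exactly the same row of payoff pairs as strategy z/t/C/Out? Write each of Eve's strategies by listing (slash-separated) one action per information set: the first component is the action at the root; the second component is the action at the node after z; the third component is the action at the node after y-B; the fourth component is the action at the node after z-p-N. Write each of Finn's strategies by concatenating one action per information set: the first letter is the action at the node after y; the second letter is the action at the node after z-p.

6

Row for z/t/C/Out (columns AN, AW, BN, BW): (4,5) (4,5) (4,5) (4,5).
Under z/t/C/Out, Eve's choice at the node after y-B and at the node after z-p-N can never be reached regardless of what Finn does, so varying those choices leaves every outcome unchanged.
Holding the reachable choices fixed and varying the unreachable ones freely already gives 3 × 2 = 6 equivalent strategies.
No other strategy reproduces this row, so those 6 are the full class: z/t/M/In, z/t/M/Out, z/t/L/In, z/t/L/Out, z/t/C/In, z/t/C/Out.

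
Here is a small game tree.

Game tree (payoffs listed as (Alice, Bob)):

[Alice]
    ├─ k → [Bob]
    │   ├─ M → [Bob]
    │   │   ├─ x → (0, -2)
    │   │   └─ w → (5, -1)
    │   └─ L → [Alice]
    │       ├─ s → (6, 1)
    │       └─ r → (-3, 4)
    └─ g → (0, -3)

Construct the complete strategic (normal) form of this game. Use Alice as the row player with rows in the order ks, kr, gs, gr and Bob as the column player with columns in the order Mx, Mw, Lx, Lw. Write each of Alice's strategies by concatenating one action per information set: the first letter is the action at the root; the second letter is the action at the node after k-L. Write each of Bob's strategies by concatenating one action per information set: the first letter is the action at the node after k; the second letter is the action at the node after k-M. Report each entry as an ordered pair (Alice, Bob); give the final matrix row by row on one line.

ks: (0,-2) (5,-1) (6,1) (6,1) | kr: (0,-2) (5,-1) (-3,4) (-3,4) | gs: (0,-3) (0,-3) (0,-3) (0,-3) | gr: (0,-3) (0,-3) (0,-3) (0,-3)

           Mx       Mw       Lx       Lw
  ks   (0,-2)   (5,-1)    (6,1)    (6,1)
  kr   (0,-2)   (5,-1)   (-3,4)   (-3,4)
  gs   (0,-3)   (0,-3)   (0,-3)   (0,-3)
  gr   (0,-3)   (0,-3)   (0,-3)   (0,-3)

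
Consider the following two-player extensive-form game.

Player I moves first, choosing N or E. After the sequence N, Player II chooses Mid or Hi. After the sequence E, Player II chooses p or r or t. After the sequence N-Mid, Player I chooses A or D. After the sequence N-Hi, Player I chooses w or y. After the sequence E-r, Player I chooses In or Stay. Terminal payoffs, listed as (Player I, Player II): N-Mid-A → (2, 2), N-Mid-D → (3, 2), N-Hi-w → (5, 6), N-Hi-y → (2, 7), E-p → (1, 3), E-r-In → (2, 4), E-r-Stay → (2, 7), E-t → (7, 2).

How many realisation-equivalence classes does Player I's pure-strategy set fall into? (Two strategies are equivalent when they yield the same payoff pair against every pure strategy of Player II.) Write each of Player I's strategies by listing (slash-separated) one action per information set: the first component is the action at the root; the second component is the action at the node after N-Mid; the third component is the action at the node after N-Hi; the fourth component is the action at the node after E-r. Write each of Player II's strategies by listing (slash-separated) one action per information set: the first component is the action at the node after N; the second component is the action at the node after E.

Player I has 16 pure strategies: N/A/w/In, N/A/w/Stay, N/A/y/In, N/A/y/Stay, N/D/w/In, N/D/w/Stay, N/D/y/In, N/D/y/Stay, E/A/w/In, E/A/w/Stay, E/A/y/In, E/A/y/Stay, E/D/w/In, E/D/w/Stay, E/D/y/In, E/D/y/Stay. Columns: Mid/p, Mid/r, Mid/t, Hi/p, Hi/r, Hi/t.
{N/A/w/In, N/A/w/Stay} → row (2,2) (2,2) (2,2) (5,6) (5,6) (5,6)
{N/A/y/In, N/A/y/Stay} → row (2,2) (2,2) (2,2) (2,7) (2,7) (2,7)
{N/D/w/In, N/D/w/Stay} → row (3,2) (3,2) (3,2) (5,6) (5,6) (5,6)
{N/D/y/In, N/D/y/Stay} → row (3,2) (3,2) (3,2) (2,7) (2,7) (2,7)
{E/A/w/In, E/A/y/In, E/D/w/In, E/D/y/In} → row (1,3) (2,4) (7,2) (1,3) (2,4) (7,2)
{E/A/w/Stay, E/A/y/Stay, E/D/w/Stay, E/D/y/Stay} → row (1,3) (2,7) (7,2) (1,3) (2,7) (7,2)
That's 6 distinct rows out of 16 strategies.

6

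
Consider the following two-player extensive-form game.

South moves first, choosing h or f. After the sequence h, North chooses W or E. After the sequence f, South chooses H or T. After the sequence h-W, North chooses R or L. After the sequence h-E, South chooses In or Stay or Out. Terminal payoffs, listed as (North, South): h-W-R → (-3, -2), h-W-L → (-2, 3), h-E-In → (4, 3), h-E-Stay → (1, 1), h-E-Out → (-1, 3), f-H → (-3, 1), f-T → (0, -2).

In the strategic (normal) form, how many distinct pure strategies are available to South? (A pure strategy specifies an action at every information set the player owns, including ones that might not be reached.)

South owns the root with actions {h, f} — two choices.
South owns the node after f with actions {H, T} — two choices.
South owns the node after h-E with actions {In, Stay, Out} — three choices.
A pure strategy fixes one action at each information set independently, so the count is the product 2 × 2 × 3 = 12.
(For reference, North has 4 pure strategies, giving a 12×4 normal-form matrix.)

12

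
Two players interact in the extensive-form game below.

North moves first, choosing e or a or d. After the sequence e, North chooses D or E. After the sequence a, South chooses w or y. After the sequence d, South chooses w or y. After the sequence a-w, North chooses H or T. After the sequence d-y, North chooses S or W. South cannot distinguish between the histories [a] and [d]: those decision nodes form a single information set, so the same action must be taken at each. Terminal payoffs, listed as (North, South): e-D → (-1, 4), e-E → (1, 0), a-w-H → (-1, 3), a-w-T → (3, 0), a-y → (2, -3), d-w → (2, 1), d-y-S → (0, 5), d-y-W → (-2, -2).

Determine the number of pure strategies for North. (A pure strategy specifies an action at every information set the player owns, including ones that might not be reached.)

North owns the root with actions {e, a, d} — three choices.
North owns the node after e with actions {D, E} — two choices.
North owns the node after a-w with actions {H, T} — two choices.
North owns the node after d-y with actions {S, W} — two choices.
A pure strategy fixes one action at each information set independently, so the count is the product 3 × 2 × 2 × 2 = 24.
(For reference, South has 2 pure strategies, giving a 24×2 normal-form matrix.)

24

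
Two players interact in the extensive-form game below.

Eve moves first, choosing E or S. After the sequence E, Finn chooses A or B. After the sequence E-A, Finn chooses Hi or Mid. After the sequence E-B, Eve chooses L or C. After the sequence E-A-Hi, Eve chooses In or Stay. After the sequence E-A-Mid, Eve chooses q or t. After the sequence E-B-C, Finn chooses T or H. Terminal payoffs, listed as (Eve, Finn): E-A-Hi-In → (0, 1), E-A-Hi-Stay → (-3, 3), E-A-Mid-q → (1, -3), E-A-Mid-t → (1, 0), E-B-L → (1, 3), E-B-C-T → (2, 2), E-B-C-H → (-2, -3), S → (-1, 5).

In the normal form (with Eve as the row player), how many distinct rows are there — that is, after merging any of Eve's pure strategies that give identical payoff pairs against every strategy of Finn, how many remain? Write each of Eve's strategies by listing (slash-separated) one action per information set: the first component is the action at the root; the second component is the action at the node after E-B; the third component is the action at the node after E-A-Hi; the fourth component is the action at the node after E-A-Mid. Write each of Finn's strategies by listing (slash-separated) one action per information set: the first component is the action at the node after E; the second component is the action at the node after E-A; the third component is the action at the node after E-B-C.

9

Eve has 16 pure strategies: E/L/In/q, E/L/In/t, E/L/Stay/q, E/L/Stay/t, E/C/In/q, E/C/In/t, E/C/Stay/q, E/C/Stay/t, S/L/In/q, S/L/In/t, S/L/Stay/q, S/L/Stay/t, S/C/In/q, S/C/In/t, S/C/Stay/q, S/C/Stay/t. Columns: A/Hi/T, A/Hi/H, A/Mid/T, A/Mid/H, B/Hi/T, B/Hi/H, B/Mid/T, B/Mid/H.
{E/L/In/q} → row (0,1) (0,1) (1,-3) (1,-3) (1,3) (1,3) (1,3) (1,3)
{E/L/In/t} → row (0,1) (0,1) (1,0) (1,0) (1,3) (1,3) (1,3) (1,3)
{E/L/Stay/q} → row (-3,3) (-3,3) (1,-3) (1,-3) (1,3) (1,3) (1,3) (1,3)
{E/L/Stay/t} → row (-3,3) (-3,3) (1,0) (1,0) (1,3) (1,3) (1,3) (1,3)
{E/C/In/q} → row (0,1) (0,1) (1,-3) (1,-3) (2,2) (-2,-3) (2,2) (-2,-3)
{E/C/In/t} → row (0,1) (0,1) (1,0) (1,0) (2,2) (-2,-3) (2,2) (-2,-3)
{E/C/Stay/q} → row (-3,3) (-3,3) (1,-3) (1,-3) (2,2) (-2,-3) (2,2) (-2,-3)
{E/C/Stay/t} → row (-3,3) (-3,3) (1,0) (1,0) (2,2) (-2,-3) (2,2) (-2,-3)
{S/L/In/q, S/L/In/t, S/L/Stay/q, S/L/Stay/t, S/C/In/q, S/C/In/t, S/C/Stay/q, S/C/Stay/t} → row (-1,5) (-1,5) (-1,5) (-1,5) (-1,5) (-1,5) (-1,5) (-1,5)
That's 9 distinct rows out of 16 strategies.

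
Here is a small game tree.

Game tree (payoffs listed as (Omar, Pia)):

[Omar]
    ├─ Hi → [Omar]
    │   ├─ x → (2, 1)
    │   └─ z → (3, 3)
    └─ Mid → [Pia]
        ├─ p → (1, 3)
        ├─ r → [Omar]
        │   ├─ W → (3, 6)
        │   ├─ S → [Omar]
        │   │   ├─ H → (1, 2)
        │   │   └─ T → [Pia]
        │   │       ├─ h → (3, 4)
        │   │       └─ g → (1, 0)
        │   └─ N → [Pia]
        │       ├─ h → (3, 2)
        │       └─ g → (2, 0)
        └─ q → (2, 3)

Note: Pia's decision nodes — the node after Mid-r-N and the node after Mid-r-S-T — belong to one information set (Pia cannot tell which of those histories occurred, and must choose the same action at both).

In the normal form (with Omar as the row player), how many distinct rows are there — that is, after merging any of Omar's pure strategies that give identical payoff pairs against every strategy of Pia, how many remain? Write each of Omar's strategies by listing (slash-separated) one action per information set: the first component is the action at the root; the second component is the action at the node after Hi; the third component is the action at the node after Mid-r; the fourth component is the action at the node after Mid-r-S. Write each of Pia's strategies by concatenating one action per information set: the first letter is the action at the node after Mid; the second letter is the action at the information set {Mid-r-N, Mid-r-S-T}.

Omar has 24 pure strategies: Hi/x/W/H, Hi/x/W/T, Hi/x/S/H, Hi/x/S/T, Hi/x/N/H, Hi/x/N/T, Hi/z/W/H, Hi/z/W/T, Hi/z/S/H, Hi/z/S/T, Hi/z/N/H, Hi/z/N/T, Mid/x/W/H, Mid/x/W/T, Mid/x/S/H, Mid/x/S/T, Mid/x/N/H, Mid/x/N/T, Mid/z/W/H, Mid/z/W/T, Mid/z/S/H, Mid/z/S/T, Mid/z/N/H, Mid/z/N/T. Columns: ph, pg, rh, rg, qh, qg.
{Hi/x/W/H, Hi/x/W/T, Hi/x/S/H, Hi/x/S/T, Hi/x/N/H, Hi/x/N/T} → row (2,1) (2,1) (2,1) (2,1) (2,1) (2,1)
{Hi/z/W/H, Hi/z/W/T, Hi/z/S/H, Hi/z/S/T, Hi/z/N/H, Hi/z/N/T} → row (3,3) (3,3) (3,3) (3,3) (3,3) (3,3)
{Mid/x/W/H, Mid/x/W/T, Mid/z/W/H, Mid/z/W/T} → row (1,3) (1,3) (3,6) (3,6) (2,3) (2,3)
{Mid/x/S/H, Mid/z/S/H} → row (1,3) (1,3) (1,2) (1,2) (2,3) (2,3)
{Mid/x/S/T, Mid/z/S/T} → row (1,3) (1,3) (3,4) (1,0) (2,3) (2,3)
{Mid/x/N/H, Mid/x/N/T, Mid/z/N/H, Mid/z/N/T} → row (1,3) (1,3) (3,2) (2,0) (2,3) (2,3)
That's 6 distinct rows out of 24 strategies.

6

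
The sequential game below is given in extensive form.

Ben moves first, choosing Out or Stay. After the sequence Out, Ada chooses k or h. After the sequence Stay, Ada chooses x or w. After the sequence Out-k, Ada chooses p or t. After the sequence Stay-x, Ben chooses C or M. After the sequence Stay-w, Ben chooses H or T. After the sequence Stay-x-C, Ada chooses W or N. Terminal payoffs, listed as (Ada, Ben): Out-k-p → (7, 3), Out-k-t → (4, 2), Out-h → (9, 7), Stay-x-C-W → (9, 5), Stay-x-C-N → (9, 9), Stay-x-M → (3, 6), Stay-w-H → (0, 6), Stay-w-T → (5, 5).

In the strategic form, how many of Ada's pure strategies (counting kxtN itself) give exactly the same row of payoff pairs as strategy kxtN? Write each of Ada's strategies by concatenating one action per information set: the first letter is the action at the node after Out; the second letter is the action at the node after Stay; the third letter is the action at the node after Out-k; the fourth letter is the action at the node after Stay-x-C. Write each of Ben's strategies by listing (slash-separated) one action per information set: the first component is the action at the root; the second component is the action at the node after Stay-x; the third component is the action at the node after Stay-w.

Row for kxtN (columns Out/C/H, Out/C/T, Out/M/H, Out/M/T, Stay/C/H, Stay/C/T, Stay/M/H, Stay/M/T): (4,2) (4,2) (4,2) (4,2) (9,9) (9,9) (3,6) (3,6).
Every one of Ada's information sets is on the play path for some reply by Ben when Ada follows kxtN.
Changing the action at any of them therefore changes at least one column, so only kxtN itself gives this row.

1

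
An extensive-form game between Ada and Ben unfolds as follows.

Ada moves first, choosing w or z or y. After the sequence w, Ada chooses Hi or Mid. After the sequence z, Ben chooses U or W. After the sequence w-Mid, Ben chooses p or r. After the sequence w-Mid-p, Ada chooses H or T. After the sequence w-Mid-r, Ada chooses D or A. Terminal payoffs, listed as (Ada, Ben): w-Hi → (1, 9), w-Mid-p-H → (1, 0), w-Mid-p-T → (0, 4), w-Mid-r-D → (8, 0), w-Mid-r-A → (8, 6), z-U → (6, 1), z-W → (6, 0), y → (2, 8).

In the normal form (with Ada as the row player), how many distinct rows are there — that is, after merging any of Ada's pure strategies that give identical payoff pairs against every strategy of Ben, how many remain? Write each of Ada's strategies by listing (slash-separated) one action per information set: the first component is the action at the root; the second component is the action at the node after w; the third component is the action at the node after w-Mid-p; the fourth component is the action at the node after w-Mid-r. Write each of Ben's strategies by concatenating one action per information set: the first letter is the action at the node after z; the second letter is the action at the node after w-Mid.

Ada has 24 pure strategies: w/Hi/H/D, w/Hi/H/A, w/Hi/T/D, w/Hi/T/A, w/Mid/H/D, w/Mid/H/A, w/Mid/T/D, w/Mid/T/A, z/Hi/H/D, z/Hi/H/A, z/Hi/T/D, z/Hi/T/A, z/Mid/H/D, z/Mid/H/A, z/Mid/T/D, z/Mid/T/A, y/Hi/H/D, y/Hi/H/A, y/Hi/T/D, y/Hi/T/A, y/Mid/H/D, y/Mid/H/A, y/Mid/T/D, y/Mid/T/A. Columns: Up, Ur, Wp, Wr.
{w/Hi/H/D, w/Hi/H/A, w/Hi/T/D, w/Hi/T/A} → row (1,9) (1,9) (1,9) (1,9)
{w/Mid/H/D} → row (1,0) (8,0) (1,0) (8,0)
{w/Mid/H/A} → row (1,0) (8,6) (1,0) (8,6)
{w/Mid/T/D} → row (0,4) (8,0) (0,4) (8,0)
{w/Mid/T/A} → row (0,4) (8,6) (0,4) (8,6)
{z/Hi/H/D, z/Hi/H/A, z/Hi/T/D, z/Hi/T/A, z/Mid/H/D, z/Mid/H/A, z/Mid/T/D, z/Mid/T/A} → row (6,1) (6,1) (6,0) (6,0)
{y/Hi/H/D, y/Hi/H/A, y/Hi/T/D, y/Hi/T/A, y/Mid/H/D, y/Mid/H/A, y/Mid/T/D, y/Mid/T/A} → row (2,8) (2,8) (2,8) (2,8)
That's 7 distinct rows out of 24 strategies.

7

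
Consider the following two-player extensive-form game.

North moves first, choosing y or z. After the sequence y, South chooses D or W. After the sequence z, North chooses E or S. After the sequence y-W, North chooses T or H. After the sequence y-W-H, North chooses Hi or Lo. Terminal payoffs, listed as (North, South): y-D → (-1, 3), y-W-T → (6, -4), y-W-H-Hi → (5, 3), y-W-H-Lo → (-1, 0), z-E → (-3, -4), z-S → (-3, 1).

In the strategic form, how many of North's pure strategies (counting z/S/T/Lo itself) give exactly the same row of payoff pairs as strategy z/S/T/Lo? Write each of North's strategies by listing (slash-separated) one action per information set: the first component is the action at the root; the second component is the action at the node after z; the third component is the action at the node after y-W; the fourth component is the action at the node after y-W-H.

Row for z/S/T/Lo (columns D, W): (-3,1) (-3,1).
Under z/S/T/Lo, North's choice at the node after y-W and at the node after y-W-H can never be reached regardless of what South does, so varying those choices leaves every outcome unchanged.
Holding the reachable choices fixed and varying the unreachable ones freely already gives 2 × 2 = 4 equivalent strategies.
No other strategy reproduces this row, so those 4 are the full class: z/S/T/Hi, z/S/T/Lo, z/S/H/Hi, z/S/H/Lo.

4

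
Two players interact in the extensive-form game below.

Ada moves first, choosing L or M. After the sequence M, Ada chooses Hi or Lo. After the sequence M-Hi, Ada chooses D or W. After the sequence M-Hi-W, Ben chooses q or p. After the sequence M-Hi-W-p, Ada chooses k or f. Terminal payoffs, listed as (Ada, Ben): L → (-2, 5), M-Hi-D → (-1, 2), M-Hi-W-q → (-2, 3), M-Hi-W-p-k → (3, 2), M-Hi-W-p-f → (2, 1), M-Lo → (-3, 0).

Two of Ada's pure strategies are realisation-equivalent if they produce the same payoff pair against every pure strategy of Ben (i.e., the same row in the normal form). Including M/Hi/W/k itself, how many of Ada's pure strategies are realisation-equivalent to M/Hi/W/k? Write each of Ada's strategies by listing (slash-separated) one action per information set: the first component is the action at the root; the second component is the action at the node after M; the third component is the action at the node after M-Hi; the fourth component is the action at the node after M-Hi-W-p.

1

Row for M/Hi/W/k (columns q, p): (-2,3) (3,2).
Every one of Ada's information sets is on the play path for some reply by Ben when Ada follows M/Hi/W/k.
Changing the action at any of them therefore changes at least one column, so only M/Hi/W/k itself gives this row.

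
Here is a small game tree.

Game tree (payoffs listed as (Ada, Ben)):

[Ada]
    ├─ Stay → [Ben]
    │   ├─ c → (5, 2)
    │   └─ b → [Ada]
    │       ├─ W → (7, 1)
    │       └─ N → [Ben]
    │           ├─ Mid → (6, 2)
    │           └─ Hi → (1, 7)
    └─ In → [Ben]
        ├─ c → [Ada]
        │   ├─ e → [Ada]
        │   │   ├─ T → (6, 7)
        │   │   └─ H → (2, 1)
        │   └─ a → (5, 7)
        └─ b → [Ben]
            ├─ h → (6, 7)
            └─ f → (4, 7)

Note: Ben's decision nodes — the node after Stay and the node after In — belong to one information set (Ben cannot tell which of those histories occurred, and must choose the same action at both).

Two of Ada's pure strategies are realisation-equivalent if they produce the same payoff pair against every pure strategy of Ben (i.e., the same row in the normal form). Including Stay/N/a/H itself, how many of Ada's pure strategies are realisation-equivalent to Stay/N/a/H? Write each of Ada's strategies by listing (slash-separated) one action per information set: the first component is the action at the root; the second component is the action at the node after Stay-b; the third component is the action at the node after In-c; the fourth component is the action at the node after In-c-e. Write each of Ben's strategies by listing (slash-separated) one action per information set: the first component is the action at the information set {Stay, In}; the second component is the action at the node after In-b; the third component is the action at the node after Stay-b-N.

Row for Stay/N/a/H (columns c/h/Mid, c/h/Hi, c/f/Mid, c/f/Hi, b/h/Mid, b/h/Hi, b/f/Mid, b/f/Hi): (5,2) (5,2) (5,2) (5,2) (6,2) (1,7) (6,2) (1,7).
Under Stay/N/a/H, Ada's choice at the node after In-c and at the node after In-c-e can never be reached regardless of what Ben does, so varying those choices leaves every outcome unchanged.
Holding the reachable choices fixed and varying the unreachable ones freely already gives 2 × 2 = 4 equivalent strategies.
No other strategy reproduces this row, so those 4 are the full class: Stay/N/e/T, Stay/N/e/H, Stay/N/a/T, Stay/N/a/H.

4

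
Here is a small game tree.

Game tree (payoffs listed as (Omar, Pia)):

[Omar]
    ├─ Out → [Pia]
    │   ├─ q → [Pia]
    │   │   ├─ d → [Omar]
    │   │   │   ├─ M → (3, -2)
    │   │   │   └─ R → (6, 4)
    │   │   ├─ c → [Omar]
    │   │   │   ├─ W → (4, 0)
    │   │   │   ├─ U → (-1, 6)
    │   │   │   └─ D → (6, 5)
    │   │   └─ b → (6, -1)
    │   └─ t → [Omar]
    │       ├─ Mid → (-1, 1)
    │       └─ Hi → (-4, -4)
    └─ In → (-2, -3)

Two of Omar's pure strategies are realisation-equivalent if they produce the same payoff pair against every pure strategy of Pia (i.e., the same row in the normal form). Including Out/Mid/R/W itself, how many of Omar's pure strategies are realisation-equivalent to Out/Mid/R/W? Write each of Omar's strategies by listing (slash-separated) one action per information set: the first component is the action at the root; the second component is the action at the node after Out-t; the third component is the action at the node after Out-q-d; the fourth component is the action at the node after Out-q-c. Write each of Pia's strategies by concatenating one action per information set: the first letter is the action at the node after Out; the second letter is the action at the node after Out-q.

Row for Out/Mid/R/W (columns qd, qc, qb, td, tc, tb): (6,4) (4,0) (6,-1) (-1,1) (-1,1) (-1,1).
Every one of Omar's information sets is on the play path for some reply by Pia when Omar follows Out/Mid/R/W.
Changing the action at any of them therefore changes at least one column, so only Out/Mid/R/W itself gives this row.

1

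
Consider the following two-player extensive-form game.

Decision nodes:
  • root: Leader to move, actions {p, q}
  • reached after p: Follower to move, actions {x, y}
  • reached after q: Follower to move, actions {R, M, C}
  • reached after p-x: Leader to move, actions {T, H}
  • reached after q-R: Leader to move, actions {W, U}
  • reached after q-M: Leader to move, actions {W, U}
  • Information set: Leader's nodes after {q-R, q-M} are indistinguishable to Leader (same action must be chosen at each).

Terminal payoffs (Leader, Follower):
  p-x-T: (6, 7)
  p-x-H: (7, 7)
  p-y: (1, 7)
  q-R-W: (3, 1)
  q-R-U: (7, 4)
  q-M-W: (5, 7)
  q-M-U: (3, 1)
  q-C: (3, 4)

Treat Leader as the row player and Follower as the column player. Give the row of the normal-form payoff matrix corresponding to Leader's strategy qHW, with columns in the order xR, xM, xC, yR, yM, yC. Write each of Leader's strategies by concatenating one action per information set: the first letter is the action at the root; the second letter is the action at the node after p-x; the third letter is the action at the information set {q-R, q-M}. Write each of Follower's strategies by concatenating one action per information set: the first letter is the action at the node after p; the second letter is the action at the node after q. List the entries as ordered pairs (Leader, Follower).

vs xR: Leader plays q → Follower plays R at [q] → Leader plays W at [q-R] → (3, 1)
vs xM: Leader plays q → Follower plays M at [q] → Leader plays W at [q-M] → (5, 7)
vs xC: Leader plays q → Follower plays C at [q] → (3, 4)
vs yR: Leader plays q → Follower plays R at [q] → Leader plays W at [q-R] → (3, 1)
vs yM: Leader plays q → Follower plays M at [q] → Leader plays W at [q-M] → (5, 7)
vs yC: Leader plays q → Follower plays C at [q] → (3, 4)

(3,1) (5,7) (3,4) (3,1) (5,7) (3,4)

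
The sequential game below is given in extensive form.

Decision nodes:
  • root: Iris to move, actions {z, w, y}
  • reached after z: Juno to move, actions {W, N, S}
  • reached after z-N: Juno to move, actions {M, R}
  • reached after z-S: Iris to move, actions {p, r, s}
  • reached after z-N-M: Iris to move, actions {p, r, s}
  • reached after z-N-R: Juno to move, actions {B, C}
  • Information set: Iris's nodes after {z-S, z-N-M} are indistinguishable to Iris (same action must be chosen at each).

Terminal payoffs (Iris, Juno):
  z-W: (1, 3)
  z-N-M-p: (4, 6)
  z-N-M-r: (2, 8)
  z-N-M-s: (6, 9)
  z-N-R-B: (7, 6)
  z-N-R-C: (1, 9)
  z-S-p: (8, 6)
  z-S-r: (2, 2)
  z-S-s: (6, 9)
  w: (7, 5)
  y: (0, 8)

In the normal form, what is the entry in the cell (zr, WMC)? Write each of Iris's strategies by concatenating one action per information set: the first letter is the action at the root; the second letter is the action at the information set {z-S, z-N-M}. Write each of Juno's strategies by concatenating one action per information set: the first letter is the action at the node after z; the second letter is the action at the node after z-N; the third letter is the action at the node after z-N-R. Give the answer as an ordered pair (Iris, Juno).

(1, 3)

Trace the play path from the root:
  Iris plays z
  Juno plays W at [z]
→ terminal payoff (1, 3).
(Iris's choice at the information set {z-S, z-N-M} is never reached on this path, so it doesn't affect the outcome.)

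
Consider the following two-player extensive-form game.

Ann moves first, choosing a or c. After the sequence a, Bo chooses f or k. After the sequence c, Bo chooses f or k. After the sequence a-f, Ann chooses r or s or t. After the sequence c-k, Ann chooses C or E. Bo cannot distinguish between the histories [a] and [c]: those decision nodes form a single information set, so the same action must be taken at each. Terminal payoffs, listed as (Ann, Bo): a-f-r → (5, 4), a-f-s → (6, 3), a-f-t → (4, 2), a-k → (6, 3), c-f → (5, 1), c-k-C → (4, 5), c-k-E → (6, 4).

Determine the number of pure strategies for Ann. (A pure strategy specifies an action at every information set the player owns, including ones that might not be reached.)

Ann owns the root with actions {a, c} — two choices.
Ann owns the node after a-f with actions {r, s, t} — three choices.
Ann owns the node after c-k with actions {C, E} — two choices.
A pure strategy fixes one action at each information set independently, so the count is the product 2 × 3 × 2 = 12.
(For reference, Bo has 2 pure strategies, giving a 12×2 normal-form matrix.)

12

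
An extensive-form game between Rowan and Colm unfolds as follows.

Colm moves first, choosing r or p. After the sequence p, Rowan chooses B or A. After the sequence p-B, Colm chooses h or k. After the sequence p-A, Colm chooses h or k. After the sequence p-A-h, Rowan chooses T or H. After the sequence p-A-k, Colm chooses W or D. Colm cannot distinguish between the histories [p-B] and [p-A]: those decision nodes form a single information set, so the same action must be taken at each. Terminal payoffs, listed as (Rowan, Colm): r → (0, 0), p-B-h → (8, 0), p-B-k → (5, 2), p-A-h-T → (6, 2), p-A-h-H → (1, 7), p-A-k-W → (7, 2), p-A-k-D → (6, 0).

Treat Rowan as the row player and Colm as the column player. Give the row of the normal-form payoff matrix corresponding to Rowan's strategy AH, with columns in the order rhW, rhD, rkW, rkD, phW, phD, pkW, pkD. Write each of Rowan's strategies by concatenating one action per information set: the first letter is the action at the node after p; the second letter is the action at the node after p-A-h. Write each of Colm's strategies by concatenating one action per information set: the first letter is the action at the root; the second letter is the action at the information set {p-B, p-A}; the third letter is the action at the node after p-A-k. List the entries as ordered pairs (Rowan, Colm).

vs rhW: Colm plays r → (0, 0)
vs rhD: Colm plays r → (0, 0)
vs rkW: Colm plays r → (0, 0)
vs rkD: Colm plays r → (0, 0)
vs phW: Colm plays p → Rowan plays A at [p] → Colm plays h at [p-A] → Rowan plays H at [p-A-h] → (1, 7)
vs phD: Colm plays p → Rowan plays A at [p] → Colm plays h at [p-A] → Rowan plays H at [p-A-h] → (1, 7)
vs pkW: Colm plays p → Rowan plays A at [p] → Colm plays k at [p-A] → Colm plays W at [p-A-k] → (7, 2)
vs pkD: Colm plays p → Rowan plays A at [p] → Colm plays k at [p-A] → Colm plays D at [p-A-k] → (6, 0)

(0,0) (0,0) (0,0) (0,0) (1,7) (1,7) (7,2) (6,0)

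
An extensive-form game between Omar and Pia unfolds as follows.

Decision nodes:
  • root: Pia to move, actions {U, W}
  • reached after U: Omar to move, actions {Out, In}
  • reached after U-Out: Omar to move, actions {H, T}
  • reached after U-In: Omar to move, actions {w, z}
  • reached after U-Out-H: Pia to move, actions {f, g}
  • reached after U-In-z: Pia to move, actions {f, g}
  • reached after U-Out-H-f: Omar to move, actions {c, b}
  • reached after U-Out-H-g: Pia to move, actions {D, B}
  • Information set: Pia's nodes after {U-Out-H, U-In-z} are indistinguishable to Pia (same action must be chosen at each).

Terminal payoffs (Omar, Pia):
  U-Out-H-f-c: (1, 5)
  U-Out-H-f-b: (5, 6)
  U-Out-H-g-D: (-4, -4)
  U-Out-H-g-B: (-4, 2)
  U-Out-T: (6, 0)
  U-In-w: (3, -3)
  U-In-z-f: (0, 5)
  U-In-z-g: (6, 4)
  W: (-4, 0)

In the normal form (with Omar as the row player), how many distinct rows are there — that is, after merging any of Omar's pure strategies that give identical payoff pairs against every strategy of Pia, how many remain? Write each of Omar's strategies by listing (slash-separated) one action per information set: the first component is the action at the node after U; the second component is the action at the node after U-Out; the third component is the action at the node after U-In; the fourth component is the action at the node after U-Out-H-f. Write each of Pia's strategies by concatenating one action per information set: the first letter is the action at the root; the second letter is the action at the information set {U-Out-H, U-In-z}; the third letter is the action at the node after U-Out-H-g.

5

Omar has 16 pure strategies: Out/H/w/c, Out/H/w/b, Out/H/z/c, Out/H/z/b, Out/T/w/c, Out/T/w/b, Out/T/z/c, Out/T/z/b, In/H/w/c, In/H/w/b, In/H/z/c, In/H/z/b, In/T/w/c, In/T/w/b, In/T/z/c, In/T/z/b. Columns: UfD, UfB, UgD, UgB, WfD, WfB, WgD, WgB.
{Out/H/w/c, Out/H/z/c} → row (1,5) (1,5) (-4,-4) (-4,2) (-4,0) (-4,0) (-4,0) (-4,0)
{Out/H/w/b, Out/H/z/b} → row (5,6) (5,6) (-4,-4) (-4,2) (-4,0) (-4,0) (-4,0) (-4,0)
{Out/T/w/c, Out/T/w/b, Out/T/z/c, Out/T/z/b} → row (6,0) (6,0) (6,0) (6,0) (-4,0) (-4,0) (-4,0) (-4,0)
{In/H/w/c, In/H/w/b, In/T/w/c, In/T/w/b} → row (3,-3) (3,-3) (3,-3) (3,-3) (-4,0) (-4,0) (-4,0) (-4,0)
{In/H/z/c, In/H/z/b, In/T/z/c, In/T/z/b} → row (0,5) (0,5) (6,4) (6,4) (-4,0) (-4,0) (-4,0) (-4,0)
That's 5 distinct rows out of 16 strategies.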